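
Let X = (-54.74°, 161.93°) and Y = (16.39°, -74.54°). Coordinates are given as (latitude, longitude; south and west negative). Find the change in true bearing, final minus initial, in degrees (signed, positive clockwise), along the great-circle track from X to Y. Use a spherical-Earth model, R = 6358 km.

-73.9°

Initial bearing θ₁ = atan2(sin Δλ cos φ₂, cos φ₁ sin φ₂ − sin φ₁ cos φ₂ cos Δλ) = 108.64°
Final bearing θ₂ = (initial bearing from the destination back to the start) + 180° = 34.76°
Δθ = θ₂ − θ₁ = -73.9°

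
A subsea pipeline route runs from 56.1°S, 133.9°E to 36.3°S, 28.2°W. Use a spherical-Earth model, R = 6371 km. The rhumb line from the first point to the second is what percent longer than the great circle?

29.9%

Great circle: σ = 1.5071 rad → d_gc = Rσ = 9601.9 km
Rhumb: Δφ = +0.3456, Δλ = -2.8292, Δψ = +0.5074, q = Δφ/Δψ = 0.6810 → d_rh = R√(Δφ²+q²Δλ²) = 12471.6 km
Excess = (12471.6 − 9601.9) / 9601.9 = 2869.7 / 9601.9 = 29.89% ≈ 29.9%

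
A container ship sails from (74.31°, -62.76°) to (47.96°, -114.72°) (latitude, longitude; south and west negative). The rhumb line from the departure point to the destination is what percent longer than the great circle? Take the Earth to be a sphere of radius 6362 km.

2.7%

Great circle: σ = 0.5978 rad → d_gc = Rσ = 3803.0 km
Rhumb: Δφ = -0.4599, Δλ = -0.9069, Δψ = -1.0257, q = Δφ/Δψ = 0.4484 → d_rh = R√(Δφ²+q²Δλ²) = 3905.5 km
Excess = (3905.5 − 3803.0) / 3803.0 = 102.5 / 3803.0 = 2.70% ≈ 2.7%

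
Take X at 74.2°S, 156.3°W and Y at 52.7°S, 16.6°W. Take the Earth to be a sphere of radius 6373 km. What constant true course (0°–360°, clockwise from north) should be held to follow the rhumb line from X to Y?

70.0°

Δψ = ln[tan(π/4+φ₂/2)/tan(π/4+φ₁/2)] = +0.8888
Δλ = +2.4382 rad (taken the short way round)
course = atan2(Δλ, Δψ) = 69.97°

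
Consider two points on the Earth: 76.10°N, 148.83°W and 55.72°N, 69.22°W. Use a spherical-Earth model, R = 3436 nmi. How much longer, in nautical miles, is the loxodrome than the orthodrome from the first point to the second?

146 nmi

Great circle: cos σ = sin φ₁ sin φ₂ + cos φ₁ cos φ₂ cos Δλ,  σ = 0.5979 rad → d_gc = 2054.5 nmi
Rhumb line: Δψ = -0.9282, q = Δφ/Δψ = 0.3832, d_rh = R√(Δφ²+q²Δλ²) = 2200.2 nmi
Excess = 2200.2 − 2054.5 = 145.7 ≈ 146 nmi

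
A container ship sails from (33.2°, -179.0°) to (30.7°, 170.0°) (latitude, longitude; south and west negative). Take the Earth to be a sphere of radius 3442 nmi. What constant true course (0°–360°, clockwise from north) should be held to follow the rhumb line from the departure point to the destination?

Δψ = ln[tan(π/4+φ₂/2)/tan(π/4+φ₁/2)] = -0.0514
Δλ = -0.1920 rad (taken the short way round)
course = atan2(Δλ, Δψ) = 255.00°

255.0°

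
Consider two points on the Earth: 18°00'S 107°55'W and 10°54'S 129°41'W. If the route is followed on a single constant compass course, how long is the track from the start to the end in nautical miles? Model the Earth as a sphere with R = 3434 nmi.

Rhumb course C = atan2(Δλ, Δψ) with Δψ = ln[tan(π/4+φ₂/2)/tan(π/4+φ₁/2)] = +0.1281, Δλ = -0.3799 → C = 288.63°
d = R·|Δφ| / |cos C| = 3434·0.12392 / 0.31943 = 1332 nmi

1332 nmi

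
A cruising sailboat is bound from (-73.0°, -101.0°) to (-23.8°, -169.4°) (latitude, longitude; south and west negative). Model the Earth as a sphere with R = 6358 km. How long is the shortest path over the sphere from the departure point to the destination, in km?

cos σ = sin φ₁ sin φ₂ + cos φ₁ cos φ₂ cos Δλ
      = sin(-73.00°)sin(-23.80°) + cos(-73.00°)cos(-23.80°)cos(-68.40°) = 0.4844
σ = 61.028° → d = Rσ = 6358·1.06513 = 6772 km

6772 km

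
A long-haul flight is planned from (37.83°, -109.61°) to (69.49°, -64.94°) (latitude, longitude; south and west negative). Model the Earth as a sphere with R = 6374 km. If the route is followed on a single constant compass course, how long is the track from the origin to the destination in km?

4474 km

Rhumb course C = atan2(Δλ, Δψ) with Δψ = ln[tan(π/4+φ₂/2)/tan(π/4+φ₁/2)] = +0.9955, Δλ = +0.7796 → C = 38.07°
d = R·|Δφ| / |cos C| = 6374·0.55257 / 0.78729 = 4474 km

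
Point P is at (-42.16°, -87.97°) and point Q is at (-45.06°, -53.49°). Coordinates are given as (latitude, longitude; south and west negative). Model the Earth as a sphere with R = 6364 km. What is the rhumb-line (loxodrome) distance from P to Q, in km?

Rhumb course C = atan2(Δλ, Δψ) with Δψ = ln[tan(π/4+φ₂/2)/tan(π/4+φ₁/2)] = -0.0699, Δλ = +0.6018 → C = 96.63°
d = R·|Δφ| / |cos C| = 6364·0.05061 / 0.11542 = 2791 km

2791 km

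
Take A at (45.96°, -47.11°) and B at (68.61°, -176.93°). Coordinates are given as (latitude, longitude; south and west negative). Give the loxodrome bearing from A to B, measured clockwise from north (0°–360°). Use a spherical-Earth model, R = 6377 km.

288.6°

Meridional parts: M(φ₁)=+0.9053, M(φ₂)=+1.6667 → ΔM = +0.7615;  Δλ = -2.2658 rad
tan C = Δλ / ΔM = -2.9755 → C = 288.58°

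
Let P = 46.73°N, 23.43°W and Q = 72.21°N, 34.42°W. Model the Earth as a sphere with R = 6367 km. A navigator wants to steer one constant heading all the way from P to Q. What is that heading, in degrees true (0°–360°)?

Meridional parts: M(φ₁)=+0.9247, M(φ₂)=+1.8547 → ΔM = +0.9299;  Δλ = -0.1918 rad
tan C = Δλ / ΔM = -0.2063 → C = 348.35°

348.3°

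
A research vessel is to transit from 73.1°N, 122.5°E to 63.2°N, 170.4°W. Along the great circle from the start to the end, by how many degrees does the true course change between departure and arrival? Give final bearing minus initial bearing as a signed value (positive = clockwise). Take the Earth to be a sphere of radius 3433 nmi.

+63.4°

Initial bearing θ₁ = atan2(sin Δλ cos φ₂, cos φ₁ sin φ₂ − sin φ₁ cos φ₂ cos Δλ) = 77.56°
Final bearing θ₂ = (initial bearing from the destination back to the start) + 180° = 140.98°
Δθ = θ₂ − θ₁ = +63.4°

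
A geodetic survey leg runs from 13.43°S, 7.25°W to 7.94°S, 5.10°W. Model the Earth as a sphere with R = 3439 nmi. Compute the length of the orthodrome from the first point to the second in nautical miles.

353 nmi

Haversine: a = sin²(Δφ/2)+cos φ₁ cos φ₂ sin²(Δλ/2) = 0.00263;  σ = 2·atan2(√a,√(1−a))
σ = 5.882° → d = Rσ = 3439·0.10266 = 353 nmi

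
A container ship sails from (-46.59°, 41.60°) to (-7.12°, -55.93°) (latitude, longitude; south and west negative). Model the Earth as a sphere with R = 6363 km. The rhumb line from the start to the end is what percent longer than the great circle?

3.5%

Great circle: σ = 1.5701 rad → d_gc = Rσ = 9990.6 km
Rhumb: Δφ = +0.6889, Δλ = -1.7022, Δψ = +0.7966, q = Δφ/Δψ = 0.8648 → d_rh = R√(Δφ²+q²Δλ²) = 10341.6 km
Excess = (10341.6 − 9990.6) / 9990.6 = 351.0 / 9990.6 = 3.51% ≈ 3.5%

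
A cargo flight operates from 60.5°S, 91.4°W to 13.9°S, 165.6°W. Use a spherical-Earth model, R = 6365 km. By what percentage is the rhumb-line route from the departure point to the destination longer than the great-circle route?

Great circle: σ = 1.2247 rad → d_gc = Rσ = 7795.2 km
Rhumb: Δφ = +0.8133, Δλ = -1.2950, Δψ = +1.0895, q = Δφ/Δψ = 0.7465 → d_rh = R√(Δφ²+q²Δλ²) = 8041.3 km
Excess = (8041.3 − 7795.2) / 7795.2 = 246.1 / 7795.2 = 3.16% ≈ 3.2%

3.2%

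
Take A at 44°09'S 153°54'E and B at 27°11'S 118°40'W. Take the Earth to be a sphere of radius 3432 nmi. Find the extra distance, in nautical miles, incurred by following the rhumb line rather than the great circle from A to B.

Great circle: cos σ = sin φ₁ sin φ₂ + cos φ₁ cos φ₂ cos Δλ,  σ = 1.2167 rad → d_gc = 4175.5 nmi
Rhumb line: Δψ = +0.3672, q = Δφ/Δψ = 0.8064, d_rh = R√(Δφ²+q²Δλ²) = 4343.6 nmi
Excess = 4343.6 − 4175.5 = 168.1 ≈ 168 nmi

168 nmi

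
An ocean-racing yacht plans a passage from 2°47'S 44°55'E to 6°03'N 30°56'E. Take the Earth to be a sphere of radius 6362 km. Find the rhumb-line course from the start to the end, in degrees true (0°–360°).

302.3°

Meridional parts: M(φ₁)=-0.0486, M(φ₂)=+0.1058 → ΔM = +0.1544;  Δλ = -0.2441 rad
tan C = Δλ / ΔM = -1.5808 → C = 302.32°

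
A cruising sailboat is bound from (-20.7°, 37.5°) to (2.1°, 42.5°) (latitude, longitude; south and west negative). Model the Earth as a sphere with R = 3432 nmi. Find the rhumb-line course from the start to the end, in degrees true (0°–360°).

Meridional parts: M(φ₁)=-0.3694, M(φ₂)=+0.0367 → ΔM = +0.4061;  Δλ = +0.0873 rad
tan C = Δλ / ΔM = +0.2149 → C = 12.13°

12.1°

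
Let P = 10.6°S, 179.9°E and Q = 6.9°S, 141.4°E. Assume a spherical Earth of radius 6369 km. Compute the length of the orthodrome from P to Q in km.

Haversine: a = sin²(Δφ/2)+cos φ₁ cos φ₂ sin²(Δλ/2) = 0.10711;  σ = 2·atan2(√a,√(1−a))
σ = 38.207° → d = Rσ = 6369·0.66684 = 4247 km

4247 km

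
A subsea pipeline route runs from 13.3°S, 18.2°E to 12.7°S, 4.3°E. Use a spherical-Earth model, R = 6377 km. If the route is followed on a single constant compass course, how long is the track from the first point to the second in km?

Δψ = ln[tan(π/4+φ₂/2)/tan(π/4+φ₁/2)] = +0.0107;  Δφ = +0.0105 rad,  Δλ = -0.2426 rad
q = Δφ/Δψ = 0.9744
d = R·√(Δφ² + q²Δλ²) = 6377·0.23661 = 1509 km

1509 km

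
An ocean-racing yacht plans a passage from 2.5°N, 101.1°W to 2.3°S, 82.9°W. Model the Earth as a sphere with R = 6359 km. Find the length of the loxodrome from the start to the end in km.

2088 km

Rhumb course C = atan2(Δλ, Δψ) with Δψ = ln[tan(π/4+φ₂/2)/tan(π/4+φ₁/2)] = -0.0838, Δλ = +0.3176 → C = 104.78°
d = R·|Δφ| / |cos C| = 6359·0.08378 / 0.25509 = 2088 km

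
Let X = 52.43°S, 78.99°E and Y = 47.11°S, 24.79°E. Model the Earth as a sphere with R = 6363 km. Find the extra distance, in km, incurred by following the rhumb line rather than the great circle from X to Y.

Great circle: cos σ = sin φ₁ sin φ₂ + cos φ₁ cos φ₂ cos Δλ,  σ = 0.6033 rad → d_gc = 3838.9 km
Rhumb line: Δψ = +0.1440, q = Δφ/Δψ = 0.6450, d_rh = R√(Δφ²+q²Δλ²) = 3926.9 km
Excess = 3926.9 − 3838.9 = 88.0 ≈ 88 km

88 km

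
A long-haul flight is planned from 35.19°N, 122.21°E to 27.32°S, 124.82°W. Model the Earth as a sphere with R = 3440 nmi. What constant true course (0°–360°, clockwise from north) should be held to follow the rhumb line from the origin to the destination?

Meridional parts: M(φ₁)=+0.6569, M(φ₂)=-0.4960 → ΔM = -1.1529;  Δλ = +1.9717 rad
tan C = Δλ / ΔM = -1.7102 → C = 120.32°

120.3°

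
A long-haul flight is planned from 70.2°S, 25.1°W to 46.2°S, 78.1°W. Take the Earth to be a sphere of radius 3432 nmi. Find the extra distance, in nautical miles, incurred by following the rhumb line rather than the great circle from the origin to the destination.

56 nmi

Great circle: cos σ = sin φ₁ sin φ₂ + cos φ₁ cos φ₂ cos Δλ,  σ = 0.6091 rad → d_gc = 2090.3 nmi
Rhumb line: Δψ = +0.8344, q = Δφ/Δψ = 0.5020, d_rh = R√(Δφ²+q²Δλ²) = 2146.4 nmi
Excess = 2146.4 − 2090.3 = 56.1 ≈ 56 nmi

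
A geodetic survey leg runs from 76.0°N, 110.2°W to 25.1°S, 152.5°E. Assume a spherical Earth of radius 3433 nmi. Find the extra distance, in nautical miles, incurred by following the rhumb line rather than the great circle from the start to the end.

323 nmi

Great circle: cos σ = sin φ₁ sin φ₂ + cos φ₁ cos φ₂ cos Δλ,  σ = 2.0258 rad → d_gc = 6954.5 nmi
Rhumb line: Δψ = -2.5501, q = Δφ/Δψ = 0.6919, d_rh = R√(Δφ²+q²Δλ²) = 7277.9 nmi
Excess = 7277.9 − 6954.5 = 323.4 ≈ 323 nmi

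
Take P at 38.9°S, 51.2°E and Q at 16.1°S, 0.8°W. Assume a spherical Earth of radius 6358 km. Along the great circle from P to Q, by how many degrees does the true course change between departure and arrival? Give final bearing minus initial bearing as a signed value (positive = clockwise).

+25.9°

Initial bearing θ₁ = atan2(sin Δλ cos φ₂, cos φ₁ sin φ₂ − sin φ₁ cos φ₂ cos Δλ) = 281.62°
Final bearing θ₂ = (initial bearing from the destination back to the start) + 180° = 307.49°
Δθ = θ₂ − θ₁ = +25.9°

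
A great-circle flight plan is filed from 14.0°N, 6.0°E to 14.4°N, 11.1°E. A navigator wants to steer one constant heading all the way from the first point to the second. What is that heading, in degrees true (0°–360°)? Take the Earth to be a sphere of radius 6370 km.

Meridional parts: M(φ₁)=+0.2468, M(φ₂)=+0.2540 → ΔM = +0.0072;  Δλ = +0.0890 rad
tan C = Δλ / ΔM = +12.3604 → C = 85.37°

85.4°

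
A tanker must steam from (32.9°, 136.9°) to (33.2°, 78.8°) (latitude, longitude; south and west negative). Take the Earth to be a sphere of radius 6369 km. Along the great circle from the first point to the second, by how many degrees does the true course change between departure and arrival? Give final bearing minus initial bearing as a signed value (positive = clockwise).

-33.7°

At departure: θ₁ = atan2(sin Δλ cos φ₂, cos φ₁ sin φ₂ − sin φ₁ cos φ₂ cos Δλ) = 287.18°
At arrival: θ₂ = atan2(sin Δλ cos φ₁, −cos φ₂ sin φ₁ + sin φ₂ cos φ₁ cos Δλ) = 253.47°
Δθ = θ₂ − θ₁ = -33.7°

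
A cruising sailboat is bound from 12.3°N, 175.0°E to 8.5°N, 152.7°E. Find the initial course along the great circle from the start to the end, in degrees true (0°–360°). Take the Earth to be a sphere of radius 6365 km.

262.3°

θ = atan2( sin Δλ·cos φ₂ ,  cos φ₁ sin φ₂ − sin φ₁ cos φ₂ cos Δλ )
  = atan2(-0.3753, -0.0505) = 262.33°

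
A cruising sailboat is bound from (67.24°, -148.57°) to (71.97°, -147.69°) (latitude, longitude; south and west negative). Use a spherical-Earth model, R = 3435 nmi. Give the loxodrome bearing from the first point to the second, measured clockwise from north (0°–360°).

3.7°

Meridional parts: M(φ₁)=+1.6031, M(φ₂)=+1.8410 → ΔM = +0.2379;  Δλ = +0.0154 rad
tan C = Δλ / ΔM = +0.0645 → C = 3.69°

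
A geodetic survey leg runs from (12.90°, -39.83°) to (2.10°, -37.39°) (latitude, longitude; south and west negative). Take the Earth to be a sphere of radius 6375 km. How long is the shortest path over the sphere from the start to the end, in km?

Haversine: a = sin²(Δφ/2)+cos φ₁ cos φ₂ sin²(Δλ/2) = 0.00930;  σ = 2·atan2(√a,√(1−a))
σ = 11.067° → d = Rσ = 6375·0.19315 = 1231 km

1231 km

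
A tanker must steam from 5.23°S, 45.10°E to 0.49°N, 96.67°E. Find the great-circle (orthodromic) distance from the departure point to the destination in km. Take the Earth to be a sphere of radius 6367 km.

Haversine: a = sin²(Δφ/2)+cos φ₁ cos φ₂ sin²(Δλ/2) = 0.19092;  σ = 2·atan2(√a,√(1−a))
σ = 51.818° → d = Rσ = 6367·0.90439 = 5758 km

5758 km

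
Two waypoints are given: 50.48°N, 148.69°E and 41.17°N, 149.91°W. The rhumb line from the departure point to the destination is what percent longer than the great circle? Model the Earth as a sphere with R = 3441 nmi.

Great circle: σ = 0.7420 rad → d_gc = Rσ = 2553.3 nmi
Rhumb: Δφ = -0.1625, Δλ = +1.0716, Δψ = -0.2340, q = Δφ/Δψ = 0.6945 → d_rh = R√(Δφ²+q²Δλ²) = 2621.1 nmi
Excess = (2621.1 − 2553.3) / 2553.3 = 67.8 / 2553.3 = 2.66% ≈ 2.7%

2.7%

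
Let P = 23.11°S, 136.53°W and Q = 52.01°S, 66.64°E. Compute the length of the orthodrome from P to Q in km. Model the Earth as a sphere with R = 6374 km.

11368 km

Haversine: a = sin²(Δφ/2)+cos φ₁ cos φ₂ sin²(Δλ/2) = 0.60557;  σ = 2·atan2(√a,√(1−a))
σ = 102.189° → d = Rσ = 6374·1.78353 = 11368 km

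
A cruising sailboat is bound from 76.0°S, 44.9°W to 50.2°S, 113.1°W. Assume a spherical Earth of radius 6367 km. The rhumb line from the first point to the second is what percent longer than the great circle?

4.9%

Great circle: σ = 0.6385 rad → d_gc = Rσ = 4065.5 km
Rhumb: Δφ = +0.4503, Δλ = -1.1903, Δψ = +1.0812, q = Δφ/Δψ = 0.4165 → d_rh = R√(Δφ²+q²Δλ²) = 4264.1 km
Excess = (4264.1 − 4065.5) / 4065.5 = 198.6 / 4065.5 = 4.89% ≈ 4.9%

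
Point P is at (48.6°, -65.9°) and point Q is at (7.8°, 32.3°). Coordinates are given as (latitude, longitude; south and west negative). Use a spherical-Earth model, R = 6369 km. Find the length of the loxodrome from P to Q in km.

Δψ = ln[tan(π/4+φ₂/2)/tan(π/4+φ₁/2)] = -0.8367;  Δφ = -0.7121 rad,  Δλ = +1.7139 rad
q = Δφ/Δψ = 0.8511
d = R·√(Δφ² + q²Δλ²) = 6369·1.62328 = 10339 km

10339 km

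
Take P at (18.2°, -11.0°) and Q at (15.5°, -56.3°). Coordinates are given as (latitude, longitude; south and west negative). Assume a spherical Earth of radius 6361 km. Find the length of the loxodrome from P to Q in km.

4822 km

Rhumb course C = atan2(Δλ, Δψ) with Δψ = ln[tan(π/4+φ₂/2)/tan(π/4+φ₁/2)] = -0.0492, Δλ = -0.7906 → C = 266.44°
d = R·|Δφ| / |cos C| = 6361·0.04712 / 0.06216 = 4822 km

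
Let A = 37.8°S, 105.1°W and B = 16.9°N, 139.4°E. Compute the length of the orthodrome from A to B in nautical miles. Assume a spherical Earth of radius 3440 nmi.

cos σ = sin φ₁ sin φ₂ + cos φ₁ cos φ₂ cos Δλ
      = sin(-37.80°)sin(16.90°) + cos(-37.80°)cos(16.90°)cos(-115.50°) = -0.5037
σ = 120.242° → d = Rσ = 3440·2.09862 = 7219 nmi

7219 nmi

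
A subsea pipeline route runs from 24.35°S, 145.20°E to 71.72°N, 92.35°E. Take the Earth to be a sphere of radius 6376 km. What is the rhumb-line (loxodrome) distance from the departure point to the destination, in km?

11543 km

Δψ = ln[tan(π/4+φ₂/2)/tan(π/4+φ₁/2)] = +2.2654;  Δφ = +1.6767 rad,  Δλ = -0.9224 rad
q = Δφ/Δψ = 0.7401
d = R·√(Δφ² + q²Δλ²) = 6376·1.81040 = 11543 km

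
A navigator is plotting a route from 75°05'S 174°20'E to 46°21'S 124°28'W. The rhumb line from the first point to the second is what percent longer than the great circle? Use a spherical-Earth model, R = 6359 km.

3.8%

Great circle: σ = 0.6684 rad → d_gc = Rσ = 4250.7 km
Rhumb: Δφ = +0.5015, Δλ = +1.0681, Δψ = +1.1181, q = Δφ/Δψ = 0.4485 → d_rh = R√(Δφ²+q²Δλ²) = 4410.2 km
Excess = (4410.2 − 4250.7) / 4250.7 = 159.5 / 4250.7 = 3.752% ≈ 3.8%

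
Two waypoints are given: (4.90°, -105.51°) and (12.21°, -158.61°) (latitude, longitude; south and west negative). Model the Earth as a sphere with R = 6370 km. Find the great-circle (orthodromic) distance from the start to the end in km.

5885 km

cos σ = sin φ₁ sin φ₂ + cos φ₁ cos φ₂ cos Δλ
      = sin(4.90°)sin(12.21°) + cos(4.90°)cos(12.21°)cos(-53.10°) = 0.6028
σ = 52.932° → d = Rσ = 6370·0.92384 = 5885 km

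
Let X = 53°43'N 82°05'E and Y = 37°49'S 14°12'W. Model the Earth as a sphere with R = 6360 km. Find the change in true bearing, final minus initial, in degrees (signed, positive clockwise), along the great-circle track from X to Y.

At departure: θ₁ = atan2(sin Δλ cos φ₂, cos φ₁ sin φ₂ − sin φ₁ cos φ₂ cos Δλ) = 249.53°
At arrival: θ₂ = atan2(sin Δλ cos φ₁, −cos φ₂ sin φ₁ + sin φ₂ cos φ₁ cos Δλ) = 224.57°
Δθ = θ₂ − θ₁ = -25.0°

-25.0°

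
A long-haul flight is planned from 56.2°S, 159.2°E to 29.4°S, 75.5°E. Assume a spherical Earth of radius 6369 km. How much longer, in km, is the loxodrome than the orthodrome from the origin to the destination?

Great circle: cos σ = sin φ₁ sin φ₂ + cos φ₁ cos φ₂ cos Δλ,  σ = 1.0915 rad → d_gc = 6952.0 km
Rhumb line: Δψ = +0.6541, q = Δφ/Δψ = 0.7151, d_rh = R√(Δφ²+q²Δλ²) = 7290.3 km
Excess = 7290.3 − 6952.0 = 338.3 ≈ 338 km

338 km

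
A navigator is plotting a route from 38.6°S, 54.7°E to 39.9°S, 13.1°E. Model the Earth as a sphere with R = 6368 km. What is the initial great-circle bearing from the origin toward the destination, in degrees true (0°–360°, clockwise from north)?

254.3°

θ = atan2( sin Δλ·cos φ₂ ,  cos φ₁ sin φ₂ − sin φ₁ cos φ₂ cos Δλ )
  = atan2(-0.5093, -0.1434) = 254.28°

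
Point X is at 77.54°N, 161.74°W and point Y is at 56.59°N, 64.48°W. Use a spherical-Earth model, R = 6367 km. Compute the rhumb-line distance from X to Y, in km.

Rhumb course C = atan2(Δλ, Δψ) with Δψ = ln[tan(π/4+φ₂/2)/tan(π/4+φ₁/2)] = -1.0113, Δλ = +1.6975 → C = 120.78°
d = R·|Δφ| / |cos C| = 6367·0.36565 / 0.51181 = 4549 km

4549 km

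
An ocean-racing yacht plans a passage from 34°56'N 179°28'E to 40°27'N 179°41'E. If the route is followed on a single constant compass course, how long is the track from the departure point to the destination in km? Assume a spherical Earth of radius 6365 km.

Rhumb course C = atan2(Δλ, Δψ) with Δψ = ln[tan(π/4+φ₂/2)/tan(π/4+φ₁/2)] = +0.1218, Δλ = +0.0038 → C = 1.78°
d = R·|Δφ| / |cos C| = 6365·0.09628 / 0.99952 = 613 km

613 km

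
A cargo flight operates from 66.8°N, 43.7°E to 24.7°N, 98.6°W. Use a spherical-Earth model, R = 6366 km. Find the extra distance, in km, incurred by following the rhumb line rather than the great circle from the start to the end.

Great circle: cos σ = sin φ₁ sin φ₂ + cos φ₁ cos φ₂ cos Δλ,  σ = 1.4697 rad → d_gc = 9356.3 km
Rhumb line: Δψ = -1.1383, q = Δφ/Δψ = 0.6455, d_rh = R√(Δφ²+q²Δλ²) = 11226.6 km
Excess = 11226.6 − 9356.3 = 1870.3 ≈ 1870 km

1870 km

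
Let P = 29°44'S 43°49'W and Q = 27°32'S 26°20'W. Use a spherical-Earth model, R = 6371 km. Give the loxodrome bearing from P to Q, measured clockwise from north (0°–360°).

81.8°

Meridional parts: M(φ₁)=-0.5439, M(φ₂)=-0.5002 → ΔM = +0.0438;  Δλ = +0.3051 rad
tan C = Δλ / ΔM = +6.9744 → C = 81.84°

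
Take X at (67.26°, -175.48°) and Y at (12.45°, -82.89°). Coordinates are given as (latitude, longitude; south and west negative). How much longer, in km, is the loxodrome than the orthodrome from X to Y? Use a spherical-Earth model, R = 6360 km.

522 km

Great circle: cos σ = sin φ₁ sin φ₂ + cos φ₁ cos φ₂ cos Δλ,  σ = 1.3880 rad → d_gc = 8827.7 km
Rhumb line: Δψ = -1.3850, q = Δφ/Δψ = 0.6907, d_rh = R√(Δφ²+q²Δλ²) = 9349.4 km
Excess = 9349.4 − 8827.7 = 521.7 ≈ 522 km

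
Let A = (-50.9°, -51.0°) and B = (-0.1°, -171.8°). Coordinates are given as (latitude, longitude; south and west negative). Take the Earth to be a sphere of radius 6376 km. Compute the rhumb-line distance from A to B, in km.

Rhumb course C = atan2(Δλ, Δψ) with Δψ = ln[tan(π/4+φ₂/2)/tan(π/4+φ₁/2)] = +1.0336, Δλ = -2.1084 → C = 296.12°
d = R·|Δφ| / |cos C| = 6376·0.88663 / 0.44019 = 12842 km

12842 km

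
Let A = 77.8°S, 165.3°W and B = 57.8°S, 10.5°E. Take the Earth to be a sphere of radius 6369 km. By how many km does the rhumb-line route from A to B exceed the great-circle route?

Great circle: cos σ = sin φ₁ sin φ₂ + cos φ₁ cos φ₂ cos Δλ,  σ = 0.7745 rad → d_gc = 4932.8 km
Rhumb line: Δψ = +0.9936, q = Δφ/Δψ = 0.3513, d_rh = R√(Δφ²+q²Δλ²) = 7216.6 km
Excess = 7216.6 − 4932.8 = 2283.8 ≈ 2284 km

2284 km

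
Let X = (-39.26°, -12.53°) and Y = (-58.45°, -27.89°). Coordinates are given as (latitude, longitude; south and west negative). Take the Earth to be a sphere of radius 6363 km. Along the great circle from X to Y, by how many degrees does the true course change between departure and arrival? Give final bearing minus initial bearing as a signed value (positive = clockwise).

Initial bearing θ₁ = atan2(sin Δλ cos φ₂, cos φ₁ sin φ₂ − sin φ₁ cos φ₂ cos Δλ) = 202.15°
Final bearing θ₂ = (initial bearing from the destination back to the start) + 180° = 213.91°
Δθ = θ₂ − θ₁ = +11.8°

+11.8°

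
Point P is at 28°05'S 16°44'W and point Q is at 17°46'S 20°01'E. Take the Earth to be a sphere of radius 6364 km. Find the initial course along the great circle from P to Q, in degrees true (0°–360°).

81.0°

N = sin Δλ·cos φ₂ = +0.5698;  D = cos φ₁ sin φ₂ − sin φ₁ cos φ₂ cos Δλ = +0.0900
initial course = atan2(N, D) = 81.03°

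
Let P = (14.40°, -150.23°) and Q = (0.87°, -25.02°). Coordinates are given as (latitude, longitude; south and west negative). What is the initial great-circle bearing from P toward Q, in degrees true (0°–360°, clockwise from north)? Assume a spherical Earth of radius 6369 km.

79.0°

N = sin Δλ·cos φ₂ = +0.8170;  D = cos φ₁ sin φ₂ − sin φ₁ cos φ₂ cos Δλ = +0.1581
initial course = atan2(N, D) = 79.05°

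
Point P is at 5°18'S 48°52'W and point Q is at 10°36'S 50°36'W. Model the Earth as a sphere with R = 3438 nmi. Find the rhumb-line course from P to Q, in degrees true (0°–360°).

Meridional parts: M(φ₁)=-0.0926, M(φ₂)=-0.1861 → ΔM = -0.0934;  Δλ = -0.0303 rad
tan C = Δλ / ΔM = +0.3238 → C = 197.94°

197.9°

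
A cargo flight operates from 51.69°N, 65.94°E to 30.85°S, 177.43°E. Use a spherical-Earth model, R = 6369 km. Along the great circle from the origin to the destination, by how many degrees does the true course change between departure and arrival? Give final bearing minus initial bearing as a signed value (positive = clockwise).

+38.9°

At departure: θ₁ = atan2(sin Δλ cos φ₂, cos φ₁ sin φ₂ − sin φ₁ cos φ₂ cos Δλ) = 95.09°
At arrival: θ₂ = atan2(sin Δλ cos φ₁, −cos φ₂ sin φ₁ + sin φ₂ cos φ₁ cos Δλ) = 134.01°
Δθ = θ₂ − θ₁ = +38.9°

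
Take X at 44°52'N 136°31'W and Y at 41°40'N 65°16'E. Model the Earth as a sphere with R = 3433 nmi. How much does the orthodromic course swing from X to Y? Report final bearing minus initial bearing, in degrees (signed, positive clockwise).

At departure: θ₁ = atan2(sin Δλ cos φ₂, cos φ₁ sin φ₂ − sin φ₁ cos φ₂ cos Δλ) = 343.90°
At arrival: θ₂ = atan2(sin Δλ cos φ₁, −cos φ₂ sin φ₁ + sin φ₂ cos φ₁ cos Δλ) = 195.25°
Δθ = θ₂ − θ₁ = -148.6°

-148.6°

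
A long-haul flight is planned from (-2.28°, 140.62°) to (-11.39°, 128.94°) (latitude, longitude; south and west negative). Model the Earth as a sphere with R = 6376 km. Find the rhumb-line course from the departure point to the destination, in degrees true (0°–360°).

Δψ = ln[tan(π/4+φ₂/2)/tan(π/4+φ₁/2)] = -0.1603
Δλ = -0.2039 rad (taken the short way round)
course = atan2(Δλ, Δψ) = 231.82°

231.8°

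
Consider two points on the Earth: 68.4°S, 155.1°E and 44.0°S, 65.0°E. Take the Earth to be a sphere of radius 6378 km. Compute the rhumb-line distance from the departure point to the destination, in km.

5991 km

Rhumb course C = atan2(Δλ, Δψ) with Δψ = ln[tan(π/4+φ₂/2)/tan(π/4+φ₁/2)] = +0.7998, Δλ = -1.5725 → C = 296.96°
d = R·|Δφ| / |cos C| = 6378·0.42586 / 0.45335 = 5991 km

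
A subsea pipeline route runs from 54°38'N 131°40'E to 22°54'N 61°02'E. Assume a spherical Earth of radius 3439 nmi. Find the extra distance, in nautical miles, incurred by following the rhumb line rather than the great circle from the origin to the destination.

Great circle: cos σ = sin φ₁ sin φ₂ + cos φ₁ cos φ₂ cos Δλ,  σ = 1.0540 rad → d_gc = 3624.6 nmi
Rhumb line: Δψ = -0.7324, q = Δφ/Δψ = 0.7563, d_rh = R√(Δφ²+q²Δλ²) = 3729.3 nmi
Excess = 3729.3 − 3624.6 = 104.7 ≈ 105 nmi

105 nmi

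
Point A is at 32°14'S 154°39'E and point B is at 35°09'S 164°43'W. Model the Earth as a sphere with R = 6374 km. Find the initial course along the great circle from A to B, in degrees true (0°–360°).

N = sin Δλ·cos φ₂ = +0.5325;  D = cos φ₁ sin φ₂ − sin φ₁ cos φ₂ cos Δλ = -0.1560
initial course = atan2(N, D) = 106.33°

106.3°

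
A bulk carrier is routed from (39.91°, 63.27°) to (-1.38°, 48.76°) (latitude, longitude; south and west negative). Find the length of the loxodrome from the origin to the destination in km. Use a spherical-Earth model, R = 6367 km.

4821 km

Δψ = ln[tan(π/4+φ₂/2)/tan(π/4+φ₁/2)] = -0.7849;  Δφ = -0.7206 rad,  Δλ = -0.2532 rad
q = Δφ/Δψ = 0.9181
d = R·√(Δφ² + q²Δλ²) = 6367·0.75722 = 4821 km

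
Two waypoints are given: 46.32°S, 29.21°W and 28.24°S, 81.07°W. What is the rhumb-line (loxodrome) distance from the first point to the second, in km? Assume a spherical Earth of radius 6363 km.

4965 km

Δψ = ln[tan(π/4+φ₂/2)/tan(π/4+φ₁/2)] = +0.4002;  Δφ = +0.3156 rad,  Δλ = -0.9051 rad
q = Δφ/Δψ = 0.7885
d = R·√(Δφ² + q²Δλ²) = 6363·0.78034 = 4965 km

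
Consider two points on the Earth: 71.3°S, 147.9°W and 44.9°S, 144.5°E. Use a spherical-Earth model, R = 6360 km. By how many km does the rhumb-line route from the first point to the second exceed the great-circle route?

Great circle: cos σ = sin φ₁ sin φ₂ + cos φ₁ cos φ₂ cos Δλ,  σ = 0.7149 rad → d_gc = 4546.8 km
Rhumb line: Δψ = +0.9250, q = Δφ/Δψ = 0.4981, d_rh = R√(Δφ²+q²Δλ²) = 4749.6 km
Excess = 4749.6 − 4546.8 = 202.8 ≈ 203 km

203 km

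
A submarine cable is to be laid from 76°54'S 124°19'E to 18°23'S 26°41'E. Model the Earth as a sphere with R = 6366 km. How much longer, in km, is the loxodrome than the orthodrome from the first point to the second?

Great circle: cos σ = sin φ₁ sin φ₂ + cos φ₁ cos φ₂ cos Δλ,  σ = 1.2885 rad → d_gc = 8202.4 km
Rhumb line: Δψ = +1.8379, q = Δφ/Δψ = 0.5557, d_rh = R√(Δφ²+q²Δλ²) = 8866.2 km
Excess = 8866.2 − 8202.4 = 663.8 ≈ 664 km

664 km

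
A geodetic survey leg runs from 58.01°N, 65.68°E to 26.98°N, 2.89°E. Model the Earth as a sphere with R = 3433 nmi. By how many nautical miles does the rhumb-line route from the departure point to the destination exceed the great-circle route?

Great circle: cos σ = sin φ₁ sin φ₂ + cos φ₁ cos φ₂ cos Δλ,  σ = 0.9265 rad → d_gc = 3180.57 nmi
Rhumb line: Δψ = -0.7602, q = Δφ/Δψ = 0.7124, d_rh = R√(Δφ²+q²Δλ²) = 3262.06 nmi
Excess = 3262.06 − 3180.57 = 81.49 ≈ 81 nmi

81 nmi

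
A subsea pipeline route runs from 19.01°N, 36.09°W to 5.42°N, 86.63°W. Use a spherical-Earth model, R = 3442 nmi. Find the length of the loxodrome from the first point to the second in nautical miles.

3070 nmi

Rhumb course C = atan2(Δλ, Δψ) with Δψ = ln[tan(π/4+φ₂/2)/tan(π/4+φ₁/2)] = -0.2433, Δλ = -0.8821 → C = 254.58°
d = R·|Δφ| / |cos C| = 3442·0.23719 / 0.26590 = 3070 nmi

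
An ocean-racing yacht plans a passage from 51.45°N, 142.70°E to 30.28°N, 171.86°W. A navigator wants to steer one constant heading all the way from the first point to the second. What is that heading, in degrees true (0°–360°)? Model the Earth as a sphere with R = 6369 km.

122.0°

Δψ = ln[tan(π/4+φ₂/2)/tan(π/4+φ₁/2)] = -0.4957
Δλ = +0.7931 rad (taken the short way round)
course = atan2(Δλ, Δψ) = 122.01°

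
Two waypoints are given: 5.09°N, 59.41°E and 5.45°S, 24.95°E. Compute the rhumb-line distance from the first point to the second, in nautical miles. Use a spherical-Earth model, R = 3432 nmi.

Rhumb course C = atan2(Δλ, Δψ) with Δψ = ln[tan(π/4+φ₂/2)/tan(π/4+φ₁/2)] = -0.1842, Δλ = -0.6014 → C = 252.97°
d = R·|Δφ| / |cos C| = 3432·0.18396 / 0.29287 = 2156 nmi

2156 nmi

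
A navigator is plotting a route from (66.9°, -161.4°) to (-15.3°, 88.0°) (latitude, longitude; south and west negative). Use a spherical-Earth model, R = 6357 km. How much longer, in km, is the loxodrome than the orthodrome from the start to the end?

Great circle: cos σ = sin φ₁ sin φ₂ + cos φ₁ cos φ₂ cos Δλ,  σ = 1.9561 rad → d_gc = 12435.1 km
Rhumb line: Δψ = -1.8581, q = Δφ/Δψ = 0.7721, d_rh = R√(Δφ²+q²Δλ²) = 13150.8 km
Excess = 13150.8 − 12435.1 = 715.7 ≈ 716 km

716 km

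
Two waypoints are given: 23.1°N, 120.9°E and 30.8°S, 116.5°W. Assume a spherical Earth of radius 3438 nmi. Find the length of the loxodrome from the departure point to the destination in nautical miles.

7767 nmi

Δψ = ln[tan(π/4+φ₂/2)/tan(π/4+φ₁/2)] = -0.9801;  Δφ = -0.9407 rad,  Δλ = +2.1398 rad
q = Δφ/Δψ = 0.9599
d = R·√(Δφ² + q²Δλ²) = 3438·2.25911 = 7767 nmi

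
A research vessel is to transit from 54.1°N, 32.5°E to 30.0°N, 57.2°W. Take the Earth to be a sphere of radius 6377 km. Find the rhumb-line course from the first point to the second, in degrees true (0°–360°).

249.7°

Meridional parts: M(φ₁)=+1.1272, M(φ₂)=+0.5493 → ΔM = -0.5778;  Δλ = -1.5656 rad
tan C = Δλ / ΔM = +2.7093 → C = 249.74°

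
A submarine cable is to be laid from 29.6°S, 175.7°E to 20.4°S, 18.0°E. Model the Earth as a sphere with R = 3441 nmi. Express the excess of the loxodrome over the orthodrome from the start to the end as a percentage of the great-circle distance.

13.9%

Great circle: σ = 2.1918 rad → d_gc = Rσ = 7541.9 nmi
Rhumb: Δφ = +0.1606, Δλ = -2.7524, Δψ = +0.1774, q = Δφ/Δψ = 0.9049 → d_rh = R√(Δφ²+q²Δλ²) = 8588.1 nmi
Excess = (8588.1 − 7541.9) / 7541.9 = 1046.2 / 7541.9 = 13.87% ≈ 13.9%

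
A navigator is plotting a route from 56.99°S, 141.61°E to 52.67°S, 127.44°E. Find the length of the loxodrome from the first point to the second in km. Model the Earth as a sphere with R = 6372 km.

1026 km

Δψ = ln[tan(π/4+φ₂/2)/tan(π/4+φ₁/2)] = +0.1311;  Δφ = +0.0754 rad,  Δλ = -0.2473 rad
q = Δφ/Δψ = 0.5753
d = R·√(Δφ² + q²Δλ²) = 6372·0.16103 = 1026 km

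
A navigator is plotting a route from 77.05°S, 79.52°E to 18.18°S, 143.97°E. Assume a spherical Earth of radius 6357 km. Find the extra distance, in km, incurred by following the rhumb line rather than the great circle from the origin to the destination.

Great circle: cos σ = sin φ₁ sin φ₂ + cos φ₁ cos φ₂ cos Δλ,  σ = 1.1638 rad → d_gc = 7398.0 km
Rhumb line: Δψ = +1.8532, q = Δφ/Δψ = 0.5544, d_rh = R√(Δφ²+q²Δλ²) = 7640.7 km
Excess = 7640.7 − 7398.0 = 242.7 ≈ 243 km

243 km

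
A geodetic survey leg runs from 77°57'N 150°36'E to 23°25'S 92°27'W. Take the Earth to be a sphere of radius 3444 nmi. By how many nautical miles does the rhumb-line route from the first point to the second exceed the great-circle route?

Great circle: cos σ = sin φ₁ sin φ₂ + cos φ₁ cos φ₂ cos Δλ,  σ = 2.0663 rad → d_gc = 7116.4 nmi
Rhumb line: Δψ = -2.6692, q = Δφ/Δψ = 0.6628, d_rh = R√(Δφ²+q²Δλ²) = 7670.5 nmi
Excess = 7670.5 − 7116.4 = 554.1 ≈ 554 nmi

554 nmi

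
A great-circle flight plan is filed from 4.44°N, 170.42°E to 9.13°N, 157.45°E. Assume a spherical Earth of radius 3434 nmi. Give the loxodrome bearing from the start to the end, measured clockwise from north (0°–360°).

290.0°

Meridional parts: M(φ₁)=+0.0776, M(φ₂)=+0.1600 → ΔM = +0.0825;  Δλ = -0.2264 rad
tan C = Δλ / ΔM = -2.7453 → C = 290.01°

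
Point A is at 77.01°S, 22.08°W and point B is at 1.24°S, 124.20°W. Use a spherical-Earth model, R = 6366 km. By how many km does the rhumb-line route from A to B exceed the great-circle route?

767 km

Great circle: cos σ = sin φ₁ sin φ₂ + cos φ₁ cos φ₂ cos Δλ,  σ = 1.5969 rad → d_gc = 10165.8 km
Rhumb line: Δψ = +2.1513, q = Δφ/Δψ = 0.6147, d_rh = R√(Δφ²+q²Δλ²) = 10932.6 km
Excess = 10932.6 − 10165.8 = 766.8 ≈ 767 km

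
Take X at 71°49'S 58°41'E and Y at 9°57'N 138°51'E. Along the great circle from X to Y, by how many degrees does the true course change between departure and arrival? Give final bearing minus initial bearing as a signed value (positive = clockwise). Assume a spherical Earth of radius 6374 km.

At departure: θ₁ = atan2(sin Δλ cos φ₂, cos φ₁ sin φ₂ − sin φ₁ cos φ₂ cos Δλ) = 77.58°
At arrival: θ₂ = atan2(sin Δλ cos φ₁, −cos φ₂ sin φ₁ + sin φ₂ cos φ₁ cos Δλ) = 18.02°
Δθ = θ₂ − θ₁ = -59.6°

-59.6°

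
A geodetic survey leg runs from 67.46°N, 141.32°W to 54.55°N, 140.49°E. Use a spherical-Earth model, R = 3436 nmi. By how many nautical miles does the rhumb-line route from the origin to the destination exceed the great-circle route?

Great circle: cos σ = sin φ₁ sin φ₂ + cos φ₁ cos φ₂ cos Δλ,  σ = 0.6470 rad → d_gc = 2223.1 nmi
Rhumb line: Δψ = -0.4725, q = Δφ/Δψ = 0.4769, d_rh = R√(Δφ²+q²Δλ²) = 2366.5 nmi
Excess = 2366.5 − 2223.1 = 143.4 ≈ 143 nmi

143 nmi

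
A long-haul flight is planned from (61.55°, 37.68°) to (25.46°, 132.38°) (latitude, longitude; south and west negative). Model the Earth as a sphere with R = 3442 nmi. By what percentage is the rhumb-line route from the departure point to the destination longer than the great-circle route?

Great circle: σ = 1.2210 rad → d_gc = Rσ = 4202.6 nmi
Rhumb: Δφ = -0.6299, Δλ = +1.6528, Δψ = -0.9126, q = Δφ/Δψ = 0.6902 → d_rh = R√(Δφ²+q²Δλ²) = 4485.3 nmi
Excess = (4485.3 − 4202.6) / 4202.6 = 282.7 / 4202.6 = 6.73% ≈ 6.7%

6.7%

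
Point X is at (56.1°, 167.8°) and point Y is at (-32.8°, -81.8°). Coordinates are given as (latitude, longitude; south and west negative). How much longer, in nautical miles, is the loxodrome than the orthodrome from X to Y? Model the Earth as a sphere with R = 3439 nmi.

Great circle: cos σ = sin φ₁ sin φ₂ + cos φ₁ cos φ₂ cos Δλ,  σ = 2.2307 rad → d_gc = 7671.4 nmi
Rhumb line: Δψ = -1.7947, q = Δφ/Δψ = 0.8645, d_rh = R√(Δφ²+q²Δλ²) = 7828.8 nmi
Excess = 7828.8 − 7671.4 = 157.4 ≈ 157 nmi

157 nmi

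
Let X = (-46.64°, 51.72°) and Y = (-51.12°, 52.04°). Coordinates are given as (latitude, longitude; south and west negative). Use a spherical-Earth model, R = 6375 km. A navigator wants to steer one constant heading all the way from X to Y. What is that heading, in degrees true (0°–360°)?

Δψ = ln[tan(π/4+φ₂/2)/tan(π/4+φ₁/2)] = -0.1190
Δλ = +0.0056 rad (taken the short way round)
course = atan2(Δλ, Δψ) = 177.31°

177.3°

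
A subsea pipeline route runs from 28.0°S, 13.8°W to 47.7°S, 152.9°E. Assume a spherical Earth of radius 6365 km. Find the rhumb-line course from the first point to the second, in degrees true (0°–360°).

Meridional parts: M(φ₁)=-0.5094, M(φ₂)=-0.9497 → ΔM = -0.4403;  Δλ = +2.9095 rad
tan C = Δλ / ΔM = -6.6083 → C = 98.60°

98.6°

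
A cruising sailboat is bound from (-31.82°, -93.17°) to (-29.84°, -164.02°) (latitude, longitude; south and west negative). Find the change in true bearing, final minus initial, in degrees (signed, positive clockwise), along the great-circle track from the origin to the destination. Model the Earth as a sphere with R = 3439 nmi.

Initial bearing θ₁ = atan2(sin Δλ cos φ₂, cos φ₁ sin φ₂ − sin φ₁ cos φ₂ cos Δλ) = 251.59°
Final bearing θ₂ = (initial bearing from the destination back to the start) + 180° = 291.65°
Δθ = θ₂ − θ₁ = +40.1°

+40.1°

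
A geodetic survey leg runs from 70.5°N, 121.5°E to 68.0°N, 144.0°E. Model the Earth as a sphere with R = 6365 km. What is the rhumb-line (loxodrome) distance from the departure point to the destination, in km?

927 km

Δψ = ln[tan(π/4+φ₂/2)/tan(π/4+φ₁/2)] = -0.1233;  Δφ = -0.0436 rad,  Δλ = +0.3927 rad
q = Δφ/Δψ = 0.3539
d = R·√(Δφ² + q²Δλ²) = 6365·0.14565 = 927 km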